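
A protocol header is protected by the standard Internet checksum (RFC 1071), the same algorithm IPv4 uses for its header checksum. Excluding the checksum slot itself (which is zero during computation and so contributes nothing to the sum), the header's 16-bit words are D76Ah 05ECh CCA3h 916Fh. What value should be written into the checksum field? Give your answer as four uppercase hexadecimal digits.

One's-complement addition (fold any carry out of bit 15 back into bit 0):
  0xD76A + 0x05EC = 0x0DD56
  0xDD56 + 0xCCA3 = 0x1A9F9 → wrap carry → 0xA9FA
  0xA9FA + 0x916F = 0x13B69 → wrap carry → 0x3B6A
One's-complement sum = 0x3B6A.
Checksum = ~0x3B6A & 0xFFFF = 0xC495.

C495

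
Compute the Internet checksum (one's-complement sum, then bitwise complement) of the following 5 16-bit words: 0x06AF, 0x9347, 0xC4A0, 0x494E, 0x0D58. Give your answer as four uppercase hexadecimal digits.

4AC2

One's-complement addition (fold any carry out of bit 15 back into bit 0):
  0x06AF + 0x9347 = 0x099F6
  0x99F6 + 0xC4A0 = 0x15E96 → wrap carry → 0x5E97
  0x5E97 + 0x494E = 0x0A7E5
  0xA7E5 + 0x0D58 = 0x0B53D
One's-complement sum = 0xB53D.
Checksum = ~0xB53D & 0xFFFF = 0x4AC2.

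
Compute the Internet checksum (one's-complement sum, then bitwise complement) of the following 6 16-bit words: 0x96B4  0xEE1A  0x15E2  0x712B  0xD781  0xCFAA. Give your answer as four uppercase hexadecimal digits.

4CF6

One's-complement addition (fold any carry out of bit 15 back into bit 0):
  0x96B4 + 0xEE1A = 0x184CE → wrap carry → 0x84CF
  0x84CF + 0x15E2 = 0x09AB1
  0x9AB1 + 0x712B = 0x10BDC → wrap carry → 0x0BDD
  0x0BDD + 0xD781 = 0x0E35E
  0xE35E + 0xCFAA = 0x1B308 → wrap carry → 0xB309
One's-complement sum = 0xB309.
Checksum = ~0xB309 & 0xFFFF = 0x4CF6.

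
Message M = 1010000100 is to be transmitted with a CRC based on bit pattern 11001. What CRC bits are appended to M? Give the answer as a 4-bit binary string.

Append 4 zeros: 10100001000000. Divide by 11001 (XOR where the leading bit is 1):
  pos 0: 10100 XOR 11001 = 01101
  pos 1: 11010 XOR 11001 = 00011
  pos 4: 11010 XOR 11001 = 00011
  pos 7: 11000 XOR 11001 = 00001
Remainder (last 4 bits) = 0100. This is the CRC / FCS.

0100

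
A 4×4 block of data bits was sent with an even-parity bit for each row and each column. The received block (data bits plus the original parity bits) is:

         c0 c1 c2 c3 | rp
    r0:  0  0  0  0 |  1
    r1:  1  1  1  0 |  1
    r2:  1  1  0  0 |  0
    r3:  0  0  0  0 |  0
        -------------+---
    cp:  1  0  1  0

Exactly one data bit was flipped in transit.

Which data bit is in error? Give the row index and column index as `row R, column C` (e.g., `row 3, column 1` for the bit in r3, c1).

row 0, column 0

Recompute each row's even parity and compare to rp:
  r0: data parity 0, sent rp 1 → mismatch
  r1: data parity 1, sent rp 1 → ok
  r2: data parity 0, sent rp 0 → ok
  r3: data parity 0, sent rp 0 → ok
Recompute each column's even parity and compare to cp:
  c0: data parity 0, sent cp 1 → mismatch
  c1: data parity 0, sent cp 0 → ok
  c2: data parity 1, sent cp 1 → ok
  c3: data parity 0, sent cp 0 → ok
Exactly one row (r0) and one column (c0) fail → the flipped bit is at their intersection.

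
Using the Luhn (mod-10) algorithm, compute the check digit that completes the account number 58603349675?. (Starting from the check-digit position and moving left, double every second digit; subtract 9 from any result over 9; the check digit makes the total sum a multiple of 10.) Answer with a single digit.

1

Partial digits right→left: 5 7 6 9 4 3 3 0 6 8 5
Double every second digit counting from the check-digit position (so the 1st, 3rd, 5th, ... of the partial from the right).
  doubled (with −9 where >9): 1 3 8 6 3 1 → sum 22
  kept as-is: 7 9 3 0 8 → sum 27
Total = 22 + 27 = 49.
Check digit = (10 − (49 mod 10)) mod 10 = 1.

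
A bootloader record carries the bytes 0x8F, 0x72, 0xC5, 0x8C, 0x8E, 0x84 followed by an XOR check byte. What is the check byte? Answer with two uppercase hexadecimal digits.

BE

XOR the bytes together:
  start with 0x8F
  0x8F ⊕ 0x72 = 0xFD
  0xFD ⊕ 0xC5 = 0x38
  0x38 ⊕ 0x8C = 0xB4
  0xB4 ⊕ 0x8E = 0x3A
  0x3A ⊕ 0x84 = 0xBE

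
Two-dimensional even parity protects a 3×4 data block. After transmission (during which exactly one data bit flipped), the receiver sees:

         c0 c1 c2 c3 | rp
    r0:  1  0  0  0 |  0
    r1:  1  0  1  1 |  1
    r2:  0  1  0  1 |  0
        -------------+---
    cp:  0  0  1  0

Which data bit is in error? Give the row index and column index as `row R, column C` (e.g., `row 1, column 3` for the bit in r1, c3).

row 0, column 1

Recompute each row's even parity and compare to rp:
  r0: data parity 1, sent rp 0 → mismatch
  r1: data parity 1, sent rp 1 → ok
  r2: data parity 0, sent rp 0 → ok
Recompute each column's even parity and compare to cp:
  c0: data parity 0, sent cp 0 → ok
  c1: data parity 1, sent cp 0 → mismatch
  c2: data parity 1, sent cp 1 → ok
  c3: data parity 0, sent cp 0 → ok
Exactly one row (r0) and one column (c1) fail → the flipped bit is at their intersection.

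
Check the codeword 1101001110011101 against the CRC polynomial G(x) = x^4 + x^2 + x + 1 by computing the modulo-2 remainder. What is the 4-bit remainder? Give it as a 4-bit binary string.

Modulo-2 division of 1101001110011101 by 10111:
  pos 0: 11010 XOR 10111 = 01101
  pos 1: 11010 XOR 10111 = 01101
  pos 2: 11011 XOR 10111 = 01100
  pos 3: 11001 XOR 10111 = 01110
  pos 4: 11101 XOR 10111 = 01010
  pos 5: 10100 XOR 10111 = 00011
  pos 8: 11011 XOR 10111 = 01100
  pos 9: 11001 XOR 10111 = 01110
  pos 10: 11100 XOR 10111 = 01011
  pos 11: 10111 XOR 10111 = 00000
Remainder = 0000 (zero — the frame passes the CRC check).

0000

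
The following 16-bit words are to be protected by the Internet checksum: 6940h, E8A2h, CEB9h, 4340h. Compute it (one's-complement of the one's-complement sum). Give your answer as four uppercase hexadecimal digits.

One's-complement addition (fold any carry out of bit 15 back into bit 0):
  0x6940 + 0xE8A2 = 0x151E2 → wrap carry → 0x51E3
  0x51E3 + 0xCEB9 = 0x1209C → wrap carry → 0x209D
  0x209D + 0x4340 = 0x063DD
One's-complement sum = 0x63DD.
Checksum = ~0x63DD & 0xFFFF = 0x9C22.

9C22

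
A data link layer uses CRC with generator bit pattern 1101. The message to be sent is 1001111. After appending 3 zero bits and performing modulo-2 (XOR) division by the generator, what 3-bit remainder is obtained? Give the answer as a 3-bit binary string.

Append 3 zeros: 1001111000. Divide by 1101 (XOR where the leading bit is 1):
  pos 0: 1001 XOR 1101 = 0100
  pos 1: 1001 XOR 1101 = 0100
  pos 2: 1001 XOR 1101 = 0100
  pos 3: 1001 XOR 1101 = 0100
  pos 4: 1000 XOR 1101 = 0101
  pos 5: 1010 XOR 1101 = 0111
  pos 6: 1110 XOR 1101 = 0011
Remainder (last 3 bits) = 011. This is the CRC / FCS.

011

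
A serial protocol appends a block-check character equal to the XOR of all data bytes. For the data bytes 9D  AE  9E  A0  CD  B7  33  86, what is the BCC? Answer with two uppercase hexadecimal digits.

XOR the bytes together:
  start with 0x9D
  0x9D ⊕ 0xAE = 0x33
  0x33 ⊕ 0x9E = 0xAD
  0xAD ⊕ 0xA0 = 0x0D
  0x0D ⊕ 0xCD = 0xC0
  0xC0 ⊕ 0xB7 = 0x77
  0x77 ⊕ 0x33 = 0x44
  0x44 ⊕ 0x86 = 0xC2

C2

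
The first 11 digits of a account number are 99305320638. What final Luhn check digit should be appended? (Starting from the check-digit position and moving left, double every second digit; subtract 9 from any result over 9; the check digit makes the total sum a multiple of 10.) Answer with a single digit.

5

Partial digits right→left: 8 3 6 0 2 3 5 0 3 9 9
Double every second digit counting from the check-digit position (so the 1st, 3rd, 5th, ... of the partial from the right).
  doubled (with −9 where >9): 7 3 4 1 6 9 → sum 30
  kept as-is: 3 0 3 0 9 → sum 15
Total = 30 + 15 = 45.
Check digit = (10 − (45 mod 10)) mod 10 = 5.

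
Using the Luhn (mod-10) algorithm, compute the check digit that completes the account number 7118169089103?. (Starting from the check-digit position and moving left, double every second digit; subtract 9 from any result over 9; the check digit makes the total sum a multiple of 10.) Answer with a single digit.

3

Partial digits right→left: 3 0 1 9 8 0 9 6 1 8 1 1 7
Double every second digit counting from the check-digit position (so the 1st, 3rd, 5th, ... of the partial from the right).
  doubled (with −9 where >9): 6 2 7 9 2 2 5 → sum 33
  kept as-is: 0 9 0 6 8 1 → sum 24
Total = 33 + 24 = 57.
Check digit = (10 − (57 mod 10)) mod 10 = 3.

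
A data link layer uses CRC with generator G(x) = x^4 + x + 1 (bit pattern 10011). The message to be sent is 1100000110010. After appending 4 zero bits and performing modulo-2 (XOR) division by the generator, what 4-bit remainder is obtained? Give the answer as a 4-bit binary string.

Append 4 zeros: 11000001100100000. Divide by 10011 (XOR where the leading bit is 1):
  pos 0: 11000 XOR 10011 = 01011
  pos 1: 10110 XOR 10011 = 00101
  pos 3: 10101 XOR 10011 = 00110
  pos 5: 11010 XOR 10011 = 01001
  pos 6: 10010 XOR 10011 = 00001
  pos 10: 11000 XOR 10011 = 01011
  pos 11: 10110 XOR 10011 = 00101
Remainder (last 4 bits) = 1010. This is the CRC / FCS.

1010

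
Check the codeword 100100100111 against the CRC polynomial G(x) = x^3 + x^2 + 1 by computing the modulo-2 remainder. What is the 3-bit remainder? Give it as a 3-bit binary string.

Modulo-2 division of 100100100111 by 1101:
  pos 0: 1001 XOR 1101 = 0100
  pos 1: 1000 XOR 1101 = 0101
  pos 2: 1010 XOR 1101 = 0111
  pos 3: 1111 XOR 1101 = 0010
  pos 5: 1000 XOR 1101 = 0101
  pos 6: 1011 XOR 1101 = 0110
  pos 7: 1101 XOR 1101 = 0000
Remainder = 001 (nonzero — an error is detected).

001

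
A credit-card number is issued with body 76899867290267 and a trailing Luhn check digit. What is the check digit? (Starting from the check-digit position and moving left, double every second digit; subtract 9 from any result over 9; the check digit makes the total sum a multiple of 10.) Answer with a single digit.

0

Partial digits right→left: 7 6 2 0 9 2 7 6 8 9 9 8 6 7
Double every second digit counting from the check-digit position (so the 1st, 3rd, 5th, ... of the partial from the right).
  doubled (with −9 where >9): 5 4 9 5 7 9 3 → sum 42
  kept as-is: 6 0 2 6 9 8 7 → sum 38
Total = 42 + 38 = 80.
Check digit = (10 − (80 mod 10)) mod 10 = 0.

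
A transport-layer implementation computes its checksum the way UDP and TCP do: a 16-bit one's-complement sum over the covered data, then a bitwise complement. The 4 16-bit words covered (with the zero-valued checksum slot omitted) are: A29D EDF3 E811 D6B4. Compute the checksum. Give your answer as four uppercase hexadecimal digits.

One's-complement addition (fold any carry out of bit 15 back into bit 0):
  0xA29D + 0xEDF3 = 0x19090 → wrap carry → 0x9091
  0x9091 + 0xE811 = 0x178A2 → wrap carry → 0x78A3
  0x78A3 + 0xD6B4 = 0x14F57 → wrap carry → 0x4F58
One's-complement sum = 0x4F58.
Checksum = ~0x4F58 & 0xFFFF = 0xB0A7.

B0A7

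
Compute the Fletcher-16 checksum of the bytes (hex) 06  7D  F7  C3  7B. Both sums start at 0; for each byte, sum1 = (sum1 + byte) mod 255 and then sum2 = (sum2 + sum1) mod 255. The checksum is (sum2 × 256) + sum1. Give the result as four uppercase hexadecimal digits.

Running sums (mod 255):
  after byte 0 (06): sum1=6, sum2=6
  after byte 1 (7D): sum1=131, sum2=137
  after byte 2 (F7): sum1=123, sum2=5
  after byte 3 (C3): sum1=63, sum2=68
  after byte 4 (7B): sum1=186, sum2=254
Checksum = sum2·256 + sum1 = 254·256 + 186 = 65210 = 0xFEBA.

FEBA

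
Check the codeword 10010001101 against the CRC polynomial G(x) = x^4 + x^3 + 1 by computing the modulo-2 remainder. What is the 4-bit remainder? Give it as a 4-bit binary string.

Modulo-2 division of 10010001101 by 11001:
  pos 0: 10010 XOR 11001 = 01011
  pos 1: 10110 XOR 11001 = 01111
  pos 2: 11110 XOR 11001 = 00111
  pos 4: 11111 XOR 11001 = 00110
  pos 6: 11001 XOR 11001 = 00000
Remainder = 0000 (zero — the frame passes the CRC check).

0000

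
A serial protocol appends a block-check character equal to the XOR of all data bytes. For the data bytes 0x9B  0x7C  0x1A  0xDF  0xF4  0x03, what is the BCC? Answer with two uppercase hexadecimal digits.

D5

XOR the bytes together:
  start with 0x9B
  0x9B ⊕ 0x7C = 0xE7
  0xE7 ⊕ 0x1A = 0xFD
  0xFD ⊕ 0xDF = 0x22
  0x22 ⊕ 0xF4 = 0xD6
  0xD6 ⊕ 0x03 = 0xD5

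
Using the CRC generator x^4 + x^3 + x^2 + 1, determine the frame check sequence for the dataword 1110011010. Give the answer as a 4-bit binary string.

Append 4 zeros: 11100110100000. Divide by 11101 (XOR where the leading bit is 1):
  pos 0: 11100 XOR 11101 = 00001
  pos 4: 11101 XOR 11101 = 00000
Remainder (last 4 bits) = 0000. This is the CRC / FCS.

0000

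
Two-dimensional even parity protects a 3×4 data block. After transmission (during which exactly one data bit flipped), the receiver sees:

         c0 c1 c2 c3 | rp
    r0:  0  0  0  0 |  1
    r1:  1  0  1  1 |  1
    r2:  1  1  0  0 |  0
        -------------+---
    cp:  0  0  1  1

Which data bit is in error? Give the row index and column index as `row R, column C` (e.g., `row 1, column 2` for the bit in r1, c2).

Recompute each row's even parity and compare to rp:
  r0: data parity 0, sent rp 1 → mismatch
  r1: data parity 1, sent rp 1 → ok
  r2: data parity 0, sent rp 0 → ok
Recompute each column's even parity and compare to cp:
  c0: data parity 0, sent cp 0 → ok
  c1: data parity 1, sent cp 0 → mismatch
  c2: data parity 1, sent cp 1 → ok
  c3: data parity 1, sent cp 1 → ok
Exactly one row (r0) and one column (c1) fail → the flipped bit is at their intersection.

row 0, column 1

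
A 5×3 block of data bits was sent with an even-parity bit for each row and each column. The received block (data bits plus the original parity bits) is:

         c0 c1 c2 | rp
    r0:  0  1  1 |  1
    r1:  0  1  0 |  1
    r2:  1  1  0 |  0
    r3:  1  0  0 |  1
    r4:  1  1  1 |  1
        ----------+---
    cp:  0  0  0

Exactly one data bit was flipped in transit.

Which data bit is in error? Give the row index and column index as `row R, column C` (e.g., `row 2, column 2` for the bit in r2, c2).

row 0, column 0

Recompute each row's even parity and compare to rp:
  r0: data parity 0, sent rp 1 → mismatch
  r1: data parity 1, sent rp 1 → ok
  r2: data parity 0, sent rp 0 → ok
  r3: data parity 1, sent rp 1 → ok
  r4: data parity 1, sent rp 1 → ok
Recompute each column's even parity and compare to cp:
  c0: data parity 1, sent cp 0 → mismatch
  c1: data parity 0, sent cp 0 → ok
  c2: data parity 0, sent cp 0 → ok
Exactly one row (r0) and one column (c0) fail → the flipped bit is at their intersection.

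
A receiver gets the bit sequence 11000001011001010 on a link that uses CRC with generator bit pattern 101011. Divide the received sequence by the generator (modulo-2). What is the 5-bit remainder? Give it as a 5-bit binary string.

00100

Modulo-2 division of 11000001011001010 by 101011:
  pos 0: 110000 XOR 101011 = 011011
  pos 1: 110110 XOR 101011 = 011101
  pos 2: 111011 XOR 101011 = 010000
  pos 3: 100000 XOR 101011 = 001011
  pos 5: 101111 XOR 101011 = 000100
  pos 8: 100001 XOR 101011 = 001010
  pos 10: 101001 XOR 101011 = 000010
Remainder = 00100 (nonzero — an error is detected).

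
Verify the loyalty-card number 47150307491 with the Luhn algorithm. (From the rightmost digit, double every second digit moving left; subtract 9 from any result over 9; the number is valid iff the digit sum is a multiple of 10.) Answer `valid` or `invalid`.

From the right, keep odd positions and double even positions (subtract 9 from any doubled value over 9):
  doubled (positions 2,4,...): 9 5 6 1 5 → sum 26
  kept (positions 1,3,...): 1 4 0 0 1 4 → sum 10
Total = 36.
36 mod 10 = 6, so the number is invalid.

invalid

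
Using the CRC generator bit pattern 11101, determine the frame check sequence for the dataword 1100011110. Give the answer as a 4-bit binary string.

Append 4 zeros: 11000111100000. Divide by 11101 (XOR where the leading bit is 1):
  pos 0: 11000 XOR 11101 = 00101
  pos 2: 10111 XOR 11101 = 01010
  pos 3: 10101 XOR 11101 = 01000
  pos 4: 10001 XOR 11101 = 01100
  pos 5: 11000 XOR 11101 = 00101
  pos 7: 10100 XOR 11101 = 01001
  pos 8: 10010 XOR 11101 = 01111
  pos 9: 11110 XOR 11101 = 00011
Remainder (last 4 bits) = 0011. This is the CRC / FCS.

0011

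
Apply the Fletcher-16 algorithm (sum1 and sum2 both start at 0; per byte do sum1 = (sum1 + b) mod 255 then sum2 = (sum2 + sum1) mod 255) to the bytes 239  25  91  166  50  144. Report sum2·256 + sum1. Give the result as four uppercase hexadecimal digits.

73CD

Running sums (mod 255):
  after byte 0 (239): sum1=239, sum2=239
  after byte 1 (25): sum1=9, sum2=248
  after byte 2 (91): sum1=100, sum2=93
  after byte 3 (166): sum1=11, sum2=104
  after byte 4 (50): sum1=61, sum2=165
  after byte 5 (144): sum1=205, sum2=115
Checksum = sum2·256 + sum1 = 115·256 + 205 = 29645 = 0x73CD.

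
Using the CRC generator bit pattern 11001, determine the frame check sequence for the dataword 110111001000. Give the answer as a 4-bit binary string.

1110

Append 4 zeros: 1101110010000000. Divide by 11001 (XOR where the leading bit is 1):
  pos 0: 11011 XOR 11001 = 00010
  pos 3: 10100 XOR 11001 = 01101
  pos 4: 11011 XOR 11001 = 00010
  pos 7: 10000 XOR 11001 = 01001
  pos 8: 10010 XOR 11001 = 01011
  pos 9: 10110 XOR 11001 = 01111
  pos 10: 11110 XOR 11001 = 00111
Remainder (last 4 bits) = 1110. This is the CRC / FCS.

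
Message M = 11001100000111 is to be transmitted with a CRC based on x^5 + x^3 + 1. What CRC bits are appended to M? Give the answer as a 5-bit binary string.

00001

Append 5 zeros: 1100110000011100000. Divide by 101001 (XOR where the leading bit is 1):
  pos 0: 110011 XOR 101001 = 011010
  pos 1: 110100 XOR 101001 = 011101
  pos 2: 111010 XOR 101001 = 010011
  pos 3: 100110 XOR 101001 = 001111
  pos 5: 111100 XOR 101001 = 010101
  pos 6: 101011 XOR 101001 = 000010
  pos 10: 101100 XOR 101001 = 000101
  pos 13: 101000 XOR 101001 = 000001
Remainder (last 5 bits) = 00001. This is the CRC / FCS.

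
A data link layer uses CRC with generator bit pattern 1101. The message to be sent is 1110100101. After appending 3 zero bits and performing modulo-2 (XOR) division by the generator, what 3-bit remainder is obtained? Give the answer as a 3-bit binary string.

Append 3 zeros: 1110100101000. Divide by 1101 (XOR where the leading bit is 1):
  pos 0: 1110 XOR 1101 = 0011
  pos 2: 1110 XOR 1101 = 0011
  pos 4: 1101 XOR 1101 = 0000
  pos 9: 1000 XOR 1101 = 0101
Remainder (last 3 bits) = 101. This is the CRC / FCS.

101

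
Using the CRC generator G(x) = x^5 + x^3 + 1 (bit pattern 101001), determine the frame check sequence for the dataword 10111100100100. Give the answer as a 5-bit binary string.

Append 5 zeros: 1011110010010000000. Divide by 101001 (XOR where the leading bit is 1):
  pos 0: 101111 XOR 101001 = 000110
  pos 3: 110001 XOR 101001 = 011000
  pos 4: 110000 XOR 101001 = 011001
  pos 5: 110010 XOR 101001 = 011011
  pos 6: 110111 XOR 101001 = 011110
  pos 7: 111100 XOR 101001 = 010101
  pos 8: 101010 XOR 101001 = 000011
  pos 12: 110000 XOR 101001 = 011001
  pos 13: 110010 XOR 101001 = 011011
Remainder (last 5 bits) = 11011. This is the CRC / FCS.

11011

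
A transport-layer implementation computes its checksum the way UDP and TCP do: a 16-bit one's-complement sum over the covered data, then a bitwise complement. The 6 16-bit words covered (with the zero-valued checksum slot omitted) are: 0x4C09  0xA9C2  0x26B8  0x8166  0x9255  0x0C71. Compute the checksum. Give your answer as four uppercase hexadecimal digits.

C34E

One's-complement addition (fold any carry out of bit 15 back into bit 0):
  0x4C09 + 0xA9C2 = 0x0F5CB
  0xF5CB + 0x26B8 = 0x11C83 → wrap carry → 0x1C84
  0x1C84 + 0x8166 = 0x09DEA
  0x9DEA + 0x9255 = 0x1303F → wrap carry → 0x3040
  0x3040 + 0x0C71 = 0x03CB1
One's-complement sum = 0x3CB1.
Checksum = ~0x3CB1 & 0xFFFF = 0xC34E.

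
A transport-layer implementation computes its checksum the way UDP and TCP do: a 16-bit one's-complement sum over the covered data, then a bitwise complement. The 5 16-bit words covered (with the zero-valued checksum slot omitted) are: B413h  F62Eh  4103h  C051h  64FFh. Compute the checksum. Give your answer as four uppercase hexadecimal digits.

EF68

One's-complement addition (fold any carry out of bit 15 back into bit 0):
  0xB413 + 0xF62E = 0x1AA41 → wrap carry → 0xAA42
  0xAA42 + 0x4103 = 0x0EB45
  0xEB45 + 0xC051 = 0x1AB96 → wrap carry → 0xAB97
  0xAB97 + 0x64FF = 0x11096 → wrap carry → 0x1097
One's-complement sum = 0x1097.
Checksum = ~0x1097 & 0xFFFF = 0xEF68.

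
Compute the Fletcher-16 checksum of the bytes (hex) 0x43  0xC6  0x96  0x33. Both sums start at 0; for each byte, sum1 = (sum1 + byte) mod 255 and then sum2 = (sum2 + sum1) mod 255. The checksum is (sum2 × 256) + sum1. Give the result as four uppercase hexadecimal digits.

C1D3

Running sums (mod 255):
  after byte 0 (0x43): sum1=67, sum2=67
  after byte 1 (0xC6): sum1=10, sum2=77
  after byte 2 (0x96): sum1=160, sum2=237
  after byte 3 (0x33): sum1=211, sum2=193
Checksum = sum2·256 + sum1 = 193·256 + 211 = 49619 = 0xC1D3.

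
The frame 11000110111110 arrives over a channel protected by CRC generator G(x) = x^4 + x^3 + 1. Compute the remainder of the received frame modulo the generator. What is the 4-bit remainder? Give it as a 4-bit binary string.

0000

Modulo-2 division of 11000110111110 by 11001:
  pos 0: 11000 XOR 11001 = 00001
  pos 4: 11101 XOR 11001 = 00100
  pos 6: 10011 XOR 11001 = 01010
  pos 7: 10101 XOR 11001 = 01100
  pos 8: 11001 XOR 11001 = 00000
Remainder = 0000 (zero — the frame passes the CRC check).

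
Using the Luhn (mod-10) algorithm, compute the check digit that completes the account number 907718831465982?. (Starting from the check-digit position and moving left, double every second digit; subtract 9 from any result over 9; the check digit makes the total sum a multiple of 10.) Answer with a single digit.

4

Partial digits right→left: 2 8 9 5 6 4 1 3 8 8 1 7 7 0 9
Double every second digit counting from the check-digit position (so the 1st, 3rd, 5th, ... of the partial from the right).
  doubled (with −9 where >9): 4 9 3 2 7 2 5 9 → sum 41
  kept as-is: 8 5 4 3 8 7 0 → sum 35
Total = 41 + 35 = 76.
Check digit = (10 − (76 mod 10)) mod 10 = 4.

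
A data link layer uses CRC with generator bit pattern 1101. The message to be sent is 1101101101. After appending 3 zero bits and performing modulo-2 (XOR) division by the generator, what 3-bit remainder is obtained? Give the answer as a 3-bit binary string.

010

Append 3 zeros: 1101101101000. Divide by 1101 (XOR where the leading bit is 1):
  pos 0: 1101 XOR 1101 = 0000
  pos 4: 1011 XOR 1101 = 0110
  pos 5: 1100 XOR 1101 = 0001
  pos 8: 1100 XOR 1101 = 0001
Remainder (last 3 bits) = 010. This is the CRC / FCS.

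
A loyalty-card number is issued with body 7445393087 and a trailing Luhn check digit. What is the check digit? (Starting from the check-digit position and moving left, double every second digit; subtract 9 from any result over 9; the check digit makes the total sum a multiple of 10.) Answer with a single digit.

Partial digits right→left: 7 8 0 3 9 3 5 4 4 7
Double every second digit counting from the check-digit position (so the 1st, 3rd, 5th, ... of the partial from the right).
  doubled (with −9 where >9): 5 0 9 1 8 → sum 23
  kept as-is: 8 3 3 4 7 → sum 25
Total = 23 + 25 = 48.
Check digit = (10 − (48 mod 10)) mod 10 = 2.

2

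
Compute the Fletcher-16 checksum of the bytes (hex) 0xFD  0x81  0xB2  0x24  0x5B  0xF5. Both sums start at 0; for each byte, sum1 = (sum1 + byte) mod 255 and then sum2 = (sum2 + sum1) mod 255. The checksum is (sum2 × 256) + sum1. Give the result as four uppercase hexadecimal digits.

5FA7

Running sums (mod 255):
  after byte 0 (0xFD): sum1=253, sum2=253
  after byte 1 (0x81): sum1=127, sum2=125
  after byte 2 (0xB2): sum1=50, sum2=175
  after byte 3 (0x24): sum1=86, sum2=6
  after byte 4 (0x5B): sum1=177, sum2=183
  after byte 5 (0xF5): sum1=167, sum2=95
Checksum = sum2·256 + sum1 = 95·256 + 167 = 24487 = 0x5FA7.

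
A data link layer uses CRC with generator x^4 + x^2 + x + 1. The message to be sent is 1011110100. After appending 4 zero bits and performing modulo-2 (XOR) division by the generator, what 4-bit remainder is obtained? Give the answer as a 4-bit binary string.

Append 4 zeros: 10111101000000. Divide by 10111 (XOR where the leading bit is 1):
  pos 0: 10111 XOR 10111 = 00000
  pos 5: 10100 XOR 10111 = 00011
  pos 8: 11000 XOR 10111 = 01111
  pos 9: 11110 XOR 10111 = 01001
Remainder (last 4 bits) = 1001. This is the CRC / FCS.

1001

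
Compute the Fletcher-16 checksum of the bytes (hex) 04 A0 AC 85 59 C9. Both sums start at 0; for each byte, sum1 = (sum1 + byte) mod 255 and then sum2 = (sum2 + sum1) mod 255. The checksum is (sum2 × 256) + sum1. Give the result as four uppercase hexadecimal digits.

Running sums (mod 255):
  after byte 0 (04): sum1=4, sum2=4
  after byte 1 (A0): sum1=164, sum2=168
  after byte 2 (AC): sum1=81, sum2=249
  after byte 3 (85): sum1=214, sum2=208
  after byte 4 (59): sum1=48, sum2=1
  after byte 5 (C9): sum1=249, sum2=250
Checksum = sum2·256 + sum1 = 250·256 + 249 = 64249 = 0xFAF9.

FAF9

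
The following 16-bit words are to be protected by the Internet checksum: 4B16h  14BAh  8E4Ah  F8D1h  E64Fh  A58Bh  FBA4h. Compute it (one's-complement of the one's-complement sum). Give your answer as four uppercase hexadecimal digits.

One's-complement addition (fold any carry out of bit 15 back into bit 0):
  0x4B16 + 0x14BA = 0x05FD0
  0x5FD0 + 0x8E4A = 0x0EE1A
  0xEE1A + 0xF8D1 = 0x1E6EB → wrap carry → 0xE6EC
  0xE6EC + 0xE64F = 0x1CD3B → wrap carry → 0xCD3C
  0xCD3C + 0xA58B = 0x172C7 → wrap carry → 0x72C8
  0x72C8 + 0xFBA4 = 0x16E6C → wrap carry → 0x6E6D
One's-complement sum = 0x6E6D.
Checksum = ~0x6E6D & 0xFFFF = 0x9192.

9192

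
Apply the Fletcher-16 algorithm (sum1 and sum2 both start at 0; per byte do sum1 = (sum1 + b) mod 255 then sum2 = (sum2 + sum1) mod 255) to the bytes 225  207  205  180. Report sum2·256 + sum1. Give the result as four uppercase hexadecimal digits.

4734

Running sums (mod 255):
  after byte 0 (225): sum1=225, sum2=225
  after byte 1 (207): sum1=177, sum2=147
  after byte 2 (205): sum1=127, sum2=19
  after byte 3 (180): sum1=52, sum2=71
Checksum = sum2·256 + sum1 = 71·256 + 52 = 18228 = 0x4734.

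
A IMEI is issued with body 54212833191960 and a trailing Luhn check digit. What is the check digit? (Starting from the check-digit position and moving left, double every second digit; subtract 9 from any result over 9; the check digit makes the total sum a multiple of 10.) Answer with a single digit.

9

Partial digits right→left: 0 6 9 1 9 1 3 3 8 2 1 2 4 5
Double every second digit counting from the check-digit position (so the 1st, 3rd, 5th, ... of the partial from the right).
  doubled (with −9 where >9): 0 9 9 6 7 2 8 → sum 41
  kept as-is: 6 1 1 3 2 2 5 → sum 20
Total = 41 + 20 = 61.
Check digit = (10 − (61 mod 10)) mod 10 = 9.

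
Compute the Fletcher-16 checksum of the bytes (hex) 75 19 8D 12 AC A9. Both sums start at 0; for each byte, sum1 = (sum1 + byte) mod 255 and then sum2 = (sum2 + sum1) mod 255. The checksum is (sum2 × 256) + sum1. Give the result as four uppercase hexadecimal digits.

Running sums (mod 255):
  after byte 0 (75): sum1=117, sum2=117
  after byte 1 (19): sum1=142, sum2=4
  after byte 2 (8D): sum1=28, sum2=32
  after byte 3 (12): sum1=46, sum2=78
  after byte 4 (AC): sum1=218, sum2=41
  after byte 5 (A9): sum1=132, sum2=173
Checksum = sum2·256 + sum1 = 173·256 + 132 = 44420 = 0xAD84.

AD84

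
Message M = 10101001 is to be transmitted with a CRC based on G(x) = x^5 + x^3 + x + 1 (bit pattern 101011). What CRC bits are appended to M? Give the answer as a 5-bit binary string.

Append 5 zeros: 1010100100000. Divide by 101011 (XOR where the leading bit is 1):
  pos 0: 101010 XOR 101011 = 000001
  pos 5: 101000 XOR 101011 = 000011
Remainder (last 5 bits) = 01100. This is the CRC / FCS.

01100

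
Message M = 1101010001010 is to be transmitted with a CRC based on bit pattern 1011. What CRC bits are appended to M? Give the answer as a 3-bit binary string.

100

Append 3 zeros: 1101010001010000. Divide by 1011 (XOR where the leading bit is 1):
  pos 0: 1101 XOR 1011 = 0110
  pos 1: 1100 XOR 1011 = 0111
  pos 2: 1111 XOR 1011 = 0100
  pos 3: 1000 XOR 1011 = 0011
  pos 5: 1100 XOR 1011 = 0111
  pos 6: 1111 XOR 1011 = 0100
  pos 7: 1000 XOR 1011 = 0011
  pos 9: 1110 XOR 1011 = 0101
  pos 10: 1010 XOR 1011 = 0001
Remainder (last 3 bits) = 100. This is the CRC / FCS.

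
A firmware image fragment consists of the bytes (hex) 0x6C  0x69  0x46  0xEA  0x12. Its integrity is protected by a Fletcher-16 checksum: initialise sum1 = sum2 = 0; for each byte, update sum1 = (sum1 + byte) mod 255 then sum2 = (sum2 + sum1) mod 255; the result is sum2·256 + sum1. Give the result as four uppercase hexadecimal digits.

7E19

Running sums (mod 255):
  after byte 0 (0x6C): sum1=108, sum2=108
  after byte 1 (0x69): sum1=213, sum2=66
  after byte 2 (0x46): sum1=28, sum2=94
  after byte 3 (0xEA): sum1=7, sum2=101
  after byte 4 (0x12): sum1=25, sum2=126
Checksum = sum2·256 + sum1 = 126·256 + 25 = 32281 = 0x7E19.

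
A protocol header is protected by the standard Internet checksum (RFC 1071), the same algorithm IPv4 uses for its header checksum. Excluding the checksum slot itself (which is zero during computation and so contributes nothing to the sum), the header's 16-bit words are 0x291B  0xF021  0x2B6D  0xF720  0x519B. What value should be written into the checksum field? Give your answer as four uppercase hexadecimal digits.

One's-complement addition (fold any carry out of bit 15 back into bit 0):
  0x291B + 0xF021 = 0x1193C → wrap carry → 0x193D
  0x193D + 0x2B6D = 0x044AA
  0x44AA + 0xF720 = 0x13BCA → wrap carry → 0x3BCB
  0x3BCB + 0x519B = 0x08D66
One's-complement sum = 0x8D66.
Checksum = ~0x8D66 & 0xFFFF = 0x7299.

7299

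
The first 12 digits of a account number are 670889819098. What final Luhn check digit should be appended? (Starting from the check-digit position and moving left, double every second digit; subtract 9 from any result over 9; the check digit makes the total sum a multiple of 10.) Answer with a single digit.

Partial digits right→left: 8 9 0 9 1 8 9 8 8 0 7 6
Double every second digit counting from the check-digit position (so the 1st, 3rd, 5th, ... of the partial from the right).
  doubled (with −9 where >9): 7 0 2 9 7 5 → sum 30
  kept as-is: 9 9 8 8 0 6 → sum 40
Total = 30 + 40 = 70.
Check digit = (10 − (70 mod 10)) mod 10 = 0.

0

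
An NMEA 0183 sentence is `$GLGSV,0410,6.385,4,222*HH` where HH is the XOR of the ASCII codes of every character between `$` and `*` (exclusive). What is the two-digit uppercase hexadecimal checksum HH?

6C

XOR the ASCII codes of the payload characters:
  'G' = 0x47 → acc = 0x47
  'L' = 0x4C → acc = 0x0B
  'G' = 0x47 → acc = 0x4C
  'S' = 0x53 → acc = 0x1F
  'V' = 0x56 → acc = 0x49
  ',' = 0x2C → acc = 0x65
  '0' = 0x30 → acc = 0x55
  '4' = 0x34 → acc = 0x61
  '1' = 0x31 → acc = 0x50
  '0' = 0x30 → acc = 0x60
  ',' = 0x2C → acc = 0x4C
  '6' = 0x36 → acc = 0x7A
  '.' = 0x2E → acc = 0x54
  '3' = 0x33 → acc = 0x67
  '8' = 0x38 → acc = 0x5F
  '5' = 0x35 → acc = 0x6A
  ',' = 0x2C → acc = 0x46
  '4' = 0x34 → acc = 0x72
  ',' = 0x2C → acc = 0x5E
  '2' = 0x32 → acc = 0x6C
  '2' = 0x32 → acc = 0x5E
  '2' = 0x32 → acc = 0x6C
Checksum = 0x6C.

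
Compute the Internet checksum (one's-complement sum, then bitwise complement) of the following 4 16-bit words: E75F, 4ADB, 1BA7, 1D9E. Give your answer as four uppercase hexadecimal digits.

947F

One's-complement addition (fold any carry out of bit 15 back into bit 0):
  0xE75F + 0x4ADB = 0x1323A → wrap carry → 0x323B
  0x323B + 0x1BA7 = 0x04DE2
  0x4DE2 + 0x1D9E = 0x06B80
One's-complement sum = 0x6B80.
Checksum = ~0x6B80 & 0xFFFF = 0x947F.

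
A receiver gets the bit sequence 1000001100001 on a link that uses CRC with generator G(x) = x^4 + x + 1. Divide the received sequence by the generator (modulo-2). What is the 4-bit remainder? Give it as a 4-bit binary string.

Modulo-2 division of 1000001100001 by 10011:
  pos 0: 10000 XOR 10011 = 00011
  pos 3: 11011 XOR 10011 = 01000
  pos 4: 10000 XOR 10011 = 00011
  pos 7: 11000 XOR 10011 = 01011
  pos 8: 10111 XOR 10011 = 00100
Remainder = 0100 (nonzero — an error is detected).

0100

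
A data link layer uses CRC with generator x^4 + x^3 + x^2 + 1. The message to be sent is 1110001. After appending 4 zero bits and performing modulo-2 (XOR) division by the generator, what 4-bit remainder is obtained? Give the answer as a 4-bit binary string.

Append 4 zeros: 11100010000. Divide by 11101 (XOR where the leading bit is 1):
  pos 0: 11100 XOR 11101 = 00001
  pos 4: 10100 XOR 11101 = 01001
  pos 5: 10010 XOR 11101 = 01111
  pos 6: 11110 XOR 11101 = 00011
Remainder (last 4 bits) = 0011. This is the CRC / FCS.

0011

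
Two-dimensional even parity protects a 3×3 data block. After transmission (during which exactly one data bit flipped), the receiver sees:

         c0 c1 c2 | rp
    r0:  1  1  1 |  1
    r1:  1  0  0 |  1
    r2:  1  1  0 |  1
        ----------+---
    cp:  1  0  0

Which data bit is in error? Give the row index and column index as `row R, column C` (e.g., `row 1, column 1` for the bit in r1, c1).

Recompute each row's even parity and compare to rp:
  r0: data parity 1, sent rp 1 → ok
  r1: data parity 1, sent rp 1 → ok
  r2: data parity 0, sent rp 1 → mismatch
Recompute each column's even parity and compare to cp:
  c0: data parity 1, sent cp 1 → ok
  c1: data parity 0, sent cp 0 → ok
  c2: data parity 1, sent cp 0 → mismatch
Exactly one row (r2) and one column (c2) fail → the flipped bit is at their intersection.

row 2, column 2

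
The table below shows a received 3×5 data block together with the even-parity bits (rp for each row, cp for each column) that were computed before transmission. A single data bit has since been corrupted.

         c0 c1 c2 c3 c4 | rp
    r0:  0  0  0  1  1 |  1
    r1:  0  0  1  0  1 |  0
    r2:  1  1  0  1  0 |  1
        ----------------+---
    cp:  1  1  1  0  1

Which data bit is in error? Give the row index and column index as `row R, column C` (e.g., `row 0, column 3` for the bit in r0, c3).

row 0, column 4

Recompute each row's even parity and compare to rp:
  r0: data parity 0, sent rp 1 → mismatch
  r1: data parity 0, sent rp 0 → ok
  r2: data parity 1, sent rp 1 → ok
Recompute each column's even parity and compare to cp:
  c0: data parity 1, sent cp 1 → ok
  c1: data parity 1, sent cp 1 → ok
  c2: data parity 1, sent cp 1 → ok
  c3: data parity 0, sent cp 0 → ok
  c4: data parity 0, sent cp 1 → mismatch
Exactly one row (r0) and one column (c4) fail → the flipped bit is at their intersection.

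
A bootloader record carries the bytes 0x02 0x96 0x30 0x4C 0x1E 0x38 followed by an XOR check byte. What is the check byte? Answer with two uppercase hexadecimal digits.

XOR the bytes together:
  start with 0x02
  0x02 ⊕ 0x96 = 0x94
  0x94 ⊕ 0x30 = 0xA4
  0xA4 ⊕ 0x4C = 0xE8
  0xE8 ⊕ 0x1E = 0xF6
  0xF6 ⊕ 0x38 = 0xCE

CE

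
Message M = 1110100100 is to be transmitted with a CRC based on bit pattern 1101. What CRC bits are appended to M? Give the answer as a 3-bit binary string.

000

Append 3 zeros: 1110100100000. Divide by 1101 (XOR where the leading bit is 1):
  pos 0: 1110 XOR 1101 = 0011
  pos 2: 1110 XOR 1101 = 0011
  pos 4: 1101 XOR 1101 = 0000
Remainder (last 3 bits) = 000. This is the CRC / FCS.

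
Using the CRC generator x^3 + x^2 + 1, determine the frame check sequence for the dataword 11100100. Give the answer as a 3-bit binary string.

Append 3 zeros: 11100100000. Divide by 1101 (XOR where the leading bit is 1):
  pos 0: 1110 XOR 1101 = 0011
  pos 2: 1101 XOR 1101 = 0000
Remainder (last 3 bits) = 000. This is the CRC / FCS.

000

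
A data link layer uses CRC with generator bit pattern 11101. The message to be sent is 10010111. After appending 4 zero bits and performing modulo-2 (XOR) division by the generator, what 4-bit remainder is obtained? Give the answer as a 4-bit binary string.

Append 4 zeros: 100101110000. Divide by 11101 (XOR where the leading bit is 1):
  pos 0: 10010 XOR 11101 = 01111
  pos 1: 11111 XOR 11101 = 00010
  pos 4: 10110 XOR 11101 = 01011
  pos 5: 10110 XOR 11101 = 01011
  pos 6: 10110 XOR 11101 = 01011
  pos 7: 10110 XOR 11101 = 01011
Remainder (last 4 bits) = 1011. This is the CRC / FCS.

1011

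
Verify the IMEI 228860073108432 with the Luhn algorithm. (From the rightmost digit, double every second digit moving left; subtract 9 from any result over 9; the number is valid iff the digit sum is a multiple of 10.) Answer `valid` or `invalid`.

From the right, keep odd positions and double even positions (subtract 9 from any doubled value over 9):
  doubled (positions 2,4,...): 6 7 2 5 0 7 4 → sum 31
  kept (positions 1,3,...): 2 4 0 3 0 6 8 2 → sum 25
Total = 56.
56 mod 10 = 6, so the number is invalid.

invalid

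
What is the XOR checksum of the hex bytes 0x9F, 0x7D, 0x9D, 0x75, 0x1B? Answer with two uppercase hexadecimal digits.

XOR the bytes together:
  start with 0x9F
  0x9F ⊕ 0x7D = 0xE2
  0xE2 ⊕ 0x9D = 0x7F
  0x7F ⊕ 0x75 = 0x0A
  0x0A ⊕ 0x1B = 0x11

11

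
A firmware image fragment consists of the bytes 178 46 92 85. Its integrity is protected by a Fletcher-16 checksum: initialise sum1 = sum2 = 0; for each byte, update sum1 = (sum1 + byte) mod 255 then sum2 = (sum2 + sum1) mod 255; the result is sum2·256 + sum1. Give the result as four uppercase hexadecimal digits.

6392

Running sums (mod 255):
  after byte 0 (178): sum1=178, sum2=178
  after byte 1 (46): sum1=224, sum2=147
  after byte 2 (92): sum1=61, sum2=208
  after byte 3 (85): sum1=146, sum2=99
Checksum = sum2·256 + sum1 = 99·256 + 146 = 25490 = 0x6392.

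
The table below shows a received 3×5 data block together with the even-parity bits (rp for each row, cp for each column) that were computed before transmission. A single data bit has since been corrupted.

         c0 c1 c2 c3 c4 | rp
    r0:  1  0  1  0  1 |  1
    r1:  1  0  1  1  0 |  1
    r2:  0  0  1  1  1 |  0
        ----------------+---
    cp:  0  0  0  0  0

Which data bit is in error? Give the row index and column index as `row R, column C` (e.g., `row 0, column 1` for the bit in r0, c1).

Recompute each row's even parity and compare to rp:
  r0: data parity 1, sent rp 1 → ok
  r1: data parity 1, sent rp 1 → ok
  r2: data parity 1, sent rp 0 → mismatch
Recompute each column's even parity and compare to cp:
  c0: data parity 0, sent cp 0 → ok
  c1: data parity 0, sent cp 0 → ok
  c2: data parity 1, sent cp 0 → mismatch
  c3: data parity 0, sent cp 0 → ok
  c4: data parity 0, sent cp 0 → ok
Exactly one row (r2) and one column (c2) fail → the flipped bit is at their intersection.

row 2, column 2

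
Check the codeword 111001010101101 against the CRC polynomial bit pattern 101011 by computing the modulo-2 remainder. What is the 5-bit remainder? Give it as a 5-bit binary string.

Modulo-2 division of 111001010101101 by 101011:
  pos 0: 111001 XOR 101011 = 010010
  pos 1: 100100 XOR 101011 = 001111
  pos 3: 111110 XOR 101011 = 010101
  pos 4: 101011 XOR 101011 = 000000
Remainder = 01101 (nonzero — an error is detected).

01101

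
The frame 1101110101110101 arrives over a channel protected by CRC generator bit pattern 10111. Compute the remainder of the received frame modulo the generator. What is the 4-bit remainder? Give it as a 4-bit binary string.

0111

Modulo-2 division of 1101110101110101 by 10111:
  pos 0: 11011 XOR 10111 = 01100
  pos 1: 11001 XOR 10111 = 01110
  pos 2: 11100 XOR 10111 = 01011
  pos 3: 10111 XOR 10111 = 00000
  pos 9: 11101 XOR 10111 = 01010
  pos 10: 10100 XOR 10111 = 00011
Remainder = 0111 (nonzero — an error is detected).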